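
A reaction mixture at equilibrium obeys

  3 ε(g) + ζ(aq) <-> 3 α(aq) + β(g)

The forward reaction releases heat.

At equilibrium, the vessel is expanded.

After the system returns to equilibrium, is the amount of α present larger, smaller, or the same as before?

decreases

Gas moles: reactants 3, products 1 (Δn_gas = -2). Expansion shifts the system toward the side with more moles of gas — to the left.
The net shift is to the left. α is a product, so its amount decreases.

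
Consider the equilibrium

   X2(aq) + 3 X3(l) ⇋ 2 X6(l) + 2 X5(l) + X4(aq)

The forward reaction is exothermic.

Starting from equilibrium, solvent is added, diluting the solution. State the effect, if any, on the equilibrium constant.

The equilibrium constant depends only on temperature. This perturbation changes neither the position of equilibrium nor K.

unchanged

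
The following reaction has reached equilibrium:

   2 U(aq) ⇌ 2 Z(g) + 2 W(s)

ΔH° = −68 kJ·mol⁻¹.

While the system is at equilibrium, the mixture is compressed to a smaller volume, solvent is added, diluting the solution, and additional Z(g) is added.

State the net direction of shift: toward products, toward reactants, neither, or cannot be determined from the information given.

Gas moles: reactants 0, products 2 (Δn_gas = +2). Compression shifts the system toward the side with fewer moles of gas — to the left.
Dilution lowers every aqueous concentration by the same factor. Δn_aq = 0 − 2 = -2, so the system shifts toward the side with more dissolved moles — to the left.
Adding Z (g), a product, drives the reaction to the left.
All effects act in the same direction — net shift to the left.

left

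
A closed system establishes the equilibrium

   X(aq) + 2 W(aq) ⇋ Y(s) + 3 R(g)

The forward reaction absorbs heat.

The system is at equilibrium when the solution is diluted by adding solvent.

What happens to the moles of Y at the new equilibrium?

Dilution lowers every aqueous concentration by the same factor. Δn_aq = 0 − 3 = -3, so the system shifts toward the side with more dissolved moles — to the left.
The net shift is to the left. Y is a product, so its amount decreases.

decreases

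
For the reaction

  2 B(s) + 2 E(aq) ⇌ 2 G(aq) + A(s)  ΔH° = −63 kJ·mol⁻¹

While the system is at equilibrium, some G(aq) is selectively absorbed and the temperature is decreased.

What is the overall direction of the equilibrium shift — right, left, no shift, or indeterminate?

right

Removing G (aq), a product, drives the reaction to the right.
The forward reaction is exothermic. Lowering T favours the exothermic direction — shift to the right.
All effects act in the same direction — net shift to the right.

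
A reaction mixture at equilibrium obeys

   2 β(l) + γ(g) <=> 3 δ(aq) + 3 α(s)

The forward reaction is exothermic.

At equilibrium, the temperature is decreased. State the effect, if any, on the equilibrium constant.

K depends on temperature via the van 't Hoff relation. The forward reaction is exothermic, so lowering T increases K.

increases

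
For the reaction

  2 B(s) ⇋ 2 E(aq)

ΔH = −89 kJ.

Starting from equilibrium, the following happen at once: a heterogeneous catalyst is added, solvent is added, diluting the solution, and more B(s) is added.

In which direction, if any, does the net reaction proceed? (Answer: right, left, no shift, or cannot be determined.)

A catalyst speeds both forward and reverse rates equally; it changes neither Q nor K — no shift from this change.
Dilution lowers every aqueous concentration by the same factor. Δn_aq = 2 − 0 = +2, so the system shifts toward the side with more dissolved moles — to the right.
B is a pure solid; its activity is 1 regardless of amount, so Q is unaffected — no shift from this change.
Only the nonzero effect(s) matter; the net shift is to the right.

right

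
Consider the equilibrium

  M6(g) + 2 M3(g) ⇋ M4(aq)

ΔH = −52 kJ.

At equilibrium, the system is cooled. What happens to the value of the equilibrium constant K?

K depends on temperature via the van 't Hoff relation. The forward reaction is exothermic, so lowering T increases K.

increases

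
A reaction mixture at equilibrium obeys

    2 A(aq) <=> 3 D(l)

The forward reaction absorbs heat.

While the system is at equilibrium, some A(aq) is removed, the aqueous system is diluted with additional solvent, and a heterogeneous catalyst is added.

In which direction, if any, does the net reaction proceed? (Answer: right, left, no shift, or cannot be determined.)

left

Removing A (aq), a reactant, drives the reaction to the left.
Dilution lowers every aqueous concentration by the same factor. Δn_aq = 0 − 2 = -2, so the system shifts toward the side with more dissolved moles — to the left.
A catalyst speeds both forward and reverse rates equally; it changes neither Q nor K — no shift from this change.
Only the nonzero effect(s) matter; the net shift is to the left.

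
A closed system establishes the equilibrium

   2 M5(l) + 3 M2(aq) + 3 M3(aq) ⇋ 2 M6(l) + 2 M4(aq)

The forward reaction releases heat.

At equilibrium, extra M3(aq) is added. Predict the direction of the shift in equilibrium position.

Adding M3 (aq), a reactant, drives the reaction to the right.

right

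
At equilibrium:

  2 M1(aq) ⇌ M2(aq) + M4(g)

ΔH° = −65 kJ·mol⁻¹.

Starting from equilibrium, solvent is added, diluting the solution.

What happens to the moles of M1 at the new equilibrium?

Dilution lowers every aqueous concentration by the same factor. Δn_aq = 1 − 2 = -1, so the system shifts toward the side with more dissolved moles — to the left.
The net shift is to the left. M1 is a reactant, so its amount increases.

increases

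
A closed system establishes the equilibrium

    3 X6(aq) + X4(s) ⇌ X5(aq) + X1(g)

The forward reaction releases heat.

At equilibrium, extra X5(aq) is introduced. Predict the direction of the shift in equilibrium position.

left

Adding X5 (aq), a product, drives the reaction to the left.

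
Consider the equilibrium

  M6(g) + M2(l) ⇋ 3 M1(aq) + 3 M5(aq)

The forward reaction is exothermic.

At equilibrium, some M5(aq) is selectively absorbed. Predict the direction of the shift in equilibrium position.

right

Removing M5 (aq), a product, drives the reaction to the right.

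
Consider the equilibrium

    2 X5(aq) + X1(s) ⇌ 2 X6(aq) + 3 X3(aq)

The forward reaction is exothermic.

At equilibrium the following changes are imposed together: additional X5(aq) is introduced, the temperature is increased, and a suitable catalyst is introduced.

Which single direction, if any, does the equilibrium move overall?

cannot be determined

Adding X5 (aq), a reactant, drives the reaction to the right.
The forward reaction is exothermic. Raising T favours the endothermic direction — shift to the left.
A catalyst speeds both forward and reverse rates equally; it changes neither Q nor K — no shift from this change.
The individual effects push in opposite directions; without quantitative information the net direction cannot be determined.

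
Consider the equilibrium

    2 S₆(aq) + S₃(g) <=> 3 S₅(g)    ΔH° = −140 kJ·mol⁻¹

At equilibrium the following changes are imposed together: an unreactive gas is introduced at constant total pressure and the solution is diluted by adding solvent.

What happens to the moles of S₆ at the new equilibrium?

cannot be determined

Adding inert gas at constant total pressure expands the volume and lowers every reacting partial pressure. With Δn_gas = 3 − 1 = +2, Q moves away from K toward the side with fewer gas moles, so the system shifts toward the side with more gas moles — to the right.
Dilution lowers every aqueous concentration by the same factor. Δn_aq = 0 − 2 = -2, so the system shifts toward the side with more dissolved moles — to the left.
The two effects oppose each other, so the net shift — and hence the change in S₆ — cannot be determined from the given information.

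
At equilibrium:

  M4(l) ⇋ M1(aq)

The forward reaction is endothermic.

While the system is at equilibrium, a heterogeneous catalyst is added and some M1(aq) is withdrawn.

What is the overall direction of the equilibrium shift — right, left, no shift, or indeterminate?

A catalyst speeds both forward and reverse rates equally; it changes neither Q nor K — no shift from this change.
Removing M1 (aq), a product, drives the reaction to the right.
Only the nonzero effect(s) matter; the net shift is to the right.

right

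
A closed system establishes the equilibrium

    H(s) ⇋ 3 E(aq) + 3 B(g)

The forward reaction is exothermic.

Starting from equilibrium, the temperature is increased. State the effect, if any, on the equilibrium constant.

decreases

K depends on temperature via the van 't Hoff relation. The forward reaction is exothermic, so raising T decreases K.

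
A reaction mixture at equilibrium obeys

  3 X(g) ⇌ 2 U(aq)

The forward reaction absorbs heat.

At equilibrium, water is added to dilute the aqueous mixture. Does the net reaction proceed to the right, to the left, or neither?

Dilution lowers every aqueous concentration by the same factor. Δn_aq = 2 − 0 = +2, so the system shifts toward the side with more dissolved moles — to the right.

right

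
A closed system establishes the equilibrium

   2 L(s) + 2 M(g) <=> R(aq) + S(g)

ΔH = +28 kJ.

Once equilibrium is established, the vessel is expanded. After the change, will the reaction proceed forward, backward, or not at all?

left

Gas moles: reactants 2, products 1 (Δn_gas = -1). Expansion shifts the system toward the side with more moles of gas — to the left.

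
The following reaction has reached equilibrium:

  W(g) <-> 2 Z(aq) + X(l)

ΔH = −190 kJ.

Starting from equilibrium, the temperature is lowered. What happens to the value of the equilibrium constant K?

increases

K depends on temperature via the van 't Hoff relation. The forward reaction is exothermic, so lowering T increases K.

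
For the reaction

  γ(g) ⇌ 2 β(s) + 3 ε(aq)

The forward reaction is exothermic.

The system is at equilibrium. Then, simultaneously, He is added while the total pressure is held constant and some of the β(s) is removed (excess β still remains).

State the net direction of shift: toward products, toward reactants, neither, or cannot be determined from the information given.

left

Adding inert gas at constant total pressure expands the volume and lowers every reacting partial pressure. With Δn_gas = 0 − 1 = -1, Q moves away from K toward the side with fewer gas moles, so the system shifts toward the side with more gas moles — to the left.
β is a pure solid; its activity is 1 regardless of amount, so Q is unaffected — no shift from this change.
Only the nonzero effect(s) matter; the net shift is to the left.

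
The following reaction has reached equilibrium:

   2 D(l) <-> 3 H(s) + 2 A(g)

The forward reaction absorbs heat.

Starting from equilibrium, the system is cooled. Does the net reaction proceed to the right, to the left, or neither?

The forward reaction is endothermic. Lowering T favours the exothermic direction — shift to the left.

left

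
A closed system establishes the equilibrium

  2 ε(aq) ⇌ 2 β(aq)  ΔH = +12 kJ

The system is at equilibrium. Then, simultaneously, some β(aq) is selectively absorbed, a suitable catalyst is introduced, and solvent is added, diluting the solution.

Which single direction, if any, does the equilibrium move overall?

right

Removing β (aq), a product, drives the reaction to the right.
A catalyst speeds both forward and reverse rates equally; it changes neither Q nor K — no shift from this change.
Dilution scales every aqueous concentration by the same factor. Δn_aq = 2 − 2 = 0, so Q is unchanged — no shift.
Only the nonzero effect(s) matter; the net shift is to the right.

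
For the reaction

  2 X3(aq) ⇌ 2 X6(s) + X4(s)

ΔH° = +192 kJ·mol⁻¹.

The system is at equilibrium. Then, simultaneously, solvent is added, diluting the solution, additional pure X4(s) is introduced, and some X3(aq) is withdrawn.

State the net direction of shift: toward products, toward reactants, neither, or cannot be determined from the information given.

left

Dilution lowers every aqueous concentration by the same factor. Δn_aq = 0 − 2 = -2, so the system shifts toward the side with more dissolved moles — to the left.
X4 is a pure solid; its activity is 1 regardless of amount, so Q is unaffected — no shift from this change.
Removing X3 (aq), a reactant, drives the reaction to the left.
Only the nonzero effect(s) matter; the net shift is to the left.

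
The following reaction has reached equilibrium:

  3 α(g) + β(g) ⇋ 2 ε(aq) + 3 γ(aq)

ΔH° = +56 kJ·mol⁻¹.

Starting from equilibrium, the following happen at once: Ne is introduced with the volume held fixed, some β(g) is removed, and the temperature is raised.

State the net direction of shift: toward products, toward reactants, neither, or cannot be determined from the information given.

cannot be determined

At constant volume, adding an inert gas leaves every reacting species' partial pressure unchanged, so Q is unchanged — no shift from this change.
Removing β (g), a reactant, drives the reaction to the left.
The forward reaction is endothermic. Raising T favours the endothermic direction — shift to the right.
The individual effects push in opposite directions; without quantitative information the net direction cannot be determined.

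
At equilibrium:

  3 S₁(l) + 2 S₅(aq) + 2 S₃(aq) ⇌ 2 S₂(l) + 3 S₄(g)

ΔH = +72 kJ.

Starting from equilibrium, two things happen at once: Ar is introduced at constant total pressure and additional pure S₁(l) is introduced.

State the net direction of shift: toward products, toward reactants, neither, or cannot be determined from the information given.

right

Adding inert gas at constant total pressure expands the volume and lowers every reacting partial pressure. With Δn_gas = 3 − 0 = +3, Q moves away from K toward the side with fewer gas moles, so the system shifts toward the side with more gas moles — to the right.
S₁ is a pure liquid; its activity is 1 regardless of amount, so Q is unaffected — no shift from this change.
Only the nonzero effect(s) matter; the net shift is to the right.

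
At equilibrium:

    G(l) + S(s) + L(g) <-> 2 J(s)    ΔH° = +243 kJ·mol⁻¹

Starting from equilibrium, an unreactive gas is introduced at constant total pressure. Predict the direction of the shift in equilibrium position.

Adding inert gas at constant total pressure expands the volume and lowers every reacting partial pressure. With Δn_gas = 0 − 1 = -1, Q moves away from K toward the side with fewer gas moles, so the system shifts toward the side with more gas moles — to the left.

left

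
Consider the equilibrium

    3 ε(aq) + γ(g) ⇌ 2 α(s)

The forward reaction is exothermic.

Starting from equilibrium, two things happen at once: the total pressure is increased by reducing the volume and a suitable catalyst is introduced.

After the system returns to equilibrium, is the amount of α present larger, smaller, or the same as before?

Gas moles: reactants 1, products 0 (Δn_gas = -1). Compression shifts the system toward the side with fewer moles of gas — to the right.
A catalyst speeds both forward and reverse rates equally; it changes neither Q nor K — no shift from this change.
The net shift is to the right. α is a product, so its amount increases.

increases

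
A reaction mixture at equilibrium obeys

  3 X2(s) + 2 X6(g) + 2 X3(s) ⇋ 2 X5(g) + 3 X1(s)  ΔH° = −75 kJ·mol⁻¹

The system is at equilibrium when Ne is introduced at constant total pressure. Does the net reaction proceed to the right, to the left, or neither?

no shift

Adding inert gas at constant total pressure expands the volume, scaling every reacting partial pressure by the same factor. Δn_gas = 2 − 2 = 0, so Q is unchanged — no shift.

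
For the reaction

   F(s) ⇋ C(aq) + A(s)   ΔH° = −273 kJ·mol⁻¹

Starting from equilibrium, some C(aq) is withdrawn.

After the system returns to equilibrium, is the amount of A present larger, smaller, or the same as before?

Removing C (aq), a product, drives the reaction to the right.
The net shift is to the right. A is a product, so its amount increases.

increases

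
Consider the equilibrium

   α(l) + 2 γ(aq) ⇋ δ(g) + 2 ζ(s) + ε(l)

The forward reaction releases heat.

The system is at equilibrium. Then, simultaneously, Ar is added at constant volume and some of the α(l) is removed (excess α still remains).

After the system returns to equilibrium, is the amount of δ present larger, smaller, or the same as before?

unchanged

At constant volume, adding an inert gas leaves every reacting species' partial pressure unchanged, so Q is unchanged — no shift from this change.
α is a pure liquid; its activity is 1 regardless of amount, so Q is unaffected — no shift from this change.
No net shift occurs, so the amount of δ is unchanged.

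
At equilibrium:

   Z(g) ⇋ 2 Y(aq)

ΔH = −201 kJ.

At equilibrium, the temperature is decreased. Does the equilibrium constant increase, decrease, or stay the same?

K depends on temperature via the van 't Hoff relation. The forward reaction is exothermic, so lowering T increases K.

increases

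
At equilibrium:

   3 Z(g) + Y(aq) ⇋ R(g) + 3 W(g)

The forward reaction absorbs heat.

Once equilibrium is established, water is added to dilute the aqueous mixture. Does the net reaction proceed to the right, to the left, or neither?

left

Dilution lowers every aqueous concentration by the same factor. Δn_aq = 0 − 1 = -1, so the system shifts toward the side with more dissolved moles — to the left.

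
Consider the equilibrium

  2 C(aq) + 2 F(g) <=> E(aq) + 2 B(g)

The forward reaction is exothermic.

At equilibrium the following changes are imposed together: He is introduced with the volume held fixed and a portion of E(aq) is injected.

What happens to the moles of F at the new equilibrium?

increases

At constant volume, adding an inert gas leaves every reacting species' partial pressure unchanged, so Q is unchanged — no shift from this change.
Adding E (aq), a product, drives the reaction to the left.
The net shift is to the left. F is a reactant, so its amount increases.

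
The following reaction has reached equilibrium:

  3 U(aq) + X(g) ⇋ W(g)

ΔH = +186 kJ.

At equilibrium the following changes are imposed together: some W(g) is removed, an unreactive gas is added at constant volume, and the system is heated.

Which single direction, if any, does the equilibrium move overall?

Removing W (g), a product, drives the reaction to the right.
At constant volume, adding an inert gas leaves every reacting species' partial pressure unchanged, so Q is unchanged — no shift from this change.
The forward reaction is endothermic. Raising T favours the endothermic direction — shift to the right.
Only the nonzero effect(s) matter; the net shift is to the right.

right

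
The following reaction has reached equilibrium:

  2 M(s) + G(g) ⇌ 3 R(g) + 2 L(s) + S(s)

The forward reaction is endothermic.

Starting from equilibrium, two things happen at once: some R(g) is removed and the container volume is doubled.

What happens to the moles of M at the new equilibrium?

Removing R (g), a product, drives the reaction to the right.
Gas moles: reactants 1, products 3 (Δn_gas = +2). Expansion shifts the system toward the side with more moles of gas — to the right.
The net shift is to the right. M is a reactant, so its amount decreases.

decreases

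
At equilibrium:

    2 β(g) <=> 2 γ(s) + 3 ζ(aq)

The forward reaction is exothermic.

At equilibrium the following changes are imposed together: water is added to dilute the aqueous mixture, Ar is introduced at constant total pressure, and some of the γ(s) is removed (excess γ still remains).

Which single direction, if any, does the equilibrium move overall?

Dilution lowers every aqueous concentration by the same factor. Δn_aq = 3 − 0 = +3, so the system shifts toward the side with more dissolved moles — to the right.
Adding inert gas at constant total pressure expands the volume and lowers every reacting partial pressure. With Δn_gas = 0 − 2 = -2, Q moves away from K toward the side with fewer gas moles, so the system shifts toward the side with more gas moles — to the left.
γ is a pure solid; its activity is 1 regardless of amount, so Q is unaffected — no shift from this change.
The individual effects push in opposite directions; without quantitative information the net direction cannot be determined.

cannot be determined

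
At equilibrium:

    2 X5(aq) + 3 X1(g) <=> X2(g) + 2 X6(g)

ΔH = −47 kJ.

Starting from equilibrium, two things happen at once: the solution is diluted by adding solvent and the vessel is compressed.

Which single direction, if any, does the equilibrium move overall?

left

Dilution lowers every aqueous concentration by the same factor. Δn_aq = 0 − 2 = -2, so the system shifts toward the side with more dissolved moles — to the left.
Gas moles: reactants 3, products 3. Δn_gas = 0, so a volume change leaves Q equal to K — no shift from this change.
Only the nonzero effect(s) matter; the net shift is to the left.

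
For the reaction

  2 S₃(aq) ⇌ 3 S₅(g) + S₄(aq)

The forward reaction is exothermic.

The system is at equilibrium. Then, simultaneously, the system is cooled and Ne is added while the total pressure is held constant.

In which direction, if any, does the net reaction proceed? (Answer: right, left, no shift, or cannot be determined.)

The forward reaction is exothermic. Lowering T favours the exothermic direction — shift to the right.
Adding inert gas at constant total pressure expands the volume and lowers every reacting partial pressure. With Δn_gas = 3 − 0 = +3, Q moves away from K toward the side with fewer gas moles, so the system shifts toward the side with more gas moles — to the right.
All effects act in the same direction — net shift to the right.

right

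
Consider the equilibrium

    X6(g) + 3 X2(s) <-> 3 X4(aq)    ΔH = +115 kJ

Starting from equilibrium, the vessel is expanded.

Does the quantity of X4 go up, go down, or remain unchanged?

Gas moles: reactants 1, products 0 (Δn_gas = -1). Expansion shifts the system toward the side with more moles of gas — to the left.
The net shift is to the left. X4 is a product, so its amount decreases.

decreases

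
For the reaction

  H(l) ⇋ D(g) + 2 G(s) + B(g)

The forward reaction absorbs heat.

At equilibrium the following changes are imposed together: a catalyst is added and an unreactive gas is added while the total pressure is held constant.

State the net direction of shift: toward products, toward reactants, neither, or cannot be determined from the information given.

right

A catalyst speeds both forward and reverse rates equally; it changes neither Q nor K — no shift from this change.
Adding inert gas at constant total pressure expands the volume and lowers every reacting partial pressure. With Δn_gas = 2 − 0 = +2, Q moves away from K toward the side with fewer gas moles, so the system shifts toward the side with more gas moles — to the right.
Only the nonzero effect(s) matter; the net shift is to the right.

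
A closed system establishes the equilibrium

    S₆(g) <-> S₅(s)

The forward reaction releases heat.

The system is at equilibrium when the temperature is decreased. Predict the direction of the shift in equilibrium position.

right

The forward reaction is exothermic. Lowering T favours the exothermic direction — shift to the right.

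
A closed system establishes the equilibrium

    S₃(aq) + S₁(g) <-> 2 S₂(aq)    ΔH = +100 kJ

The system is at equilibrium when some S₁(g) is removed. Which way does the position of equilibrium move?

left

Removing S₁ (g), a reactant, drives the reaction to the left.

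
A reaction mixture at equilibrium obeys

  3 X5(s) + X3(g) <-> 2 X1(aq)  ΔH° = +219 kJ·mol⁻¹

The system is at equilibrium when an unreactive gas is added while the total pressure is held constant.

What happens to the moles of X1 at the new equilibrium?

decreases

Adding inert gas at constant total pressure expands the volume and lowers every reacting partial pressure. With Δn_gas = 0 − 1 = -1, Q moves away from K toward the side with fewer gas moles, so the system shifts toward the side with more gas moles — to the left.
The net shift is to the left. X1 is a product, so its amount decreases.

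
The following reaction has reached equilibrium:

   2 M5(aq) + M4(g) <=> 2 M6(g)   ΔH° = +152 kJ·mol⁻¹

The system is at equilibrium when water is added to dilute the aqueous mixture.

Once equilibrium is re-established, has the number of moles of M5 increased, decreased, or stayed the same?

Dilution lowers every aqueous concentration by the same factor. Δn_aq = 0 − 2 = -2, so the system shifts toward the side with more dissolved moles — to the left.
The net shift is to the left. M5 is a reactant, so its amount increases.

increases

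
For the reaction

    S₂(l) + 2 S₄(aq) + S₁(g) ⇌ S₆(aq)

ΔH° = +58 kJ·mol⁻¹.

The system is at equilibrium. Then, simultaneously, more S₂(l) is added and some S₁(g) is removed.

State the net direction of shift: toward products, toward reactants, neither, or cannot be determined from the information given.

left

S₂ is a pure liquid; its activity is 1 regardless of amount, so Q is unaffected — no shift from this change.
Removing S₁ (g), a reactant, drives the reaction to the left.
Only the nonzero effect(s) matter; the net shift is to the left.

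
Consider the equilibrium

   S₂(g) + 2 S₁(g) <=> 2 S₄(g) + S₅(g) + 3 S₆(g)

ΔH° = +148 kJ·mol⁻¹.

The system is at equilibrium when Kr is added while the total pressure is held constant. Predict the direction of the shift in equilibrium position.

right

Adding inert gas at constant total pressure expands the volume and lowers every reacting partial pressure. With Δn_gas = 6 − 3 = +3, Q moves away from K toward the side with fewer gas moles, so the system shifts toward the side with more gas moles — to the right.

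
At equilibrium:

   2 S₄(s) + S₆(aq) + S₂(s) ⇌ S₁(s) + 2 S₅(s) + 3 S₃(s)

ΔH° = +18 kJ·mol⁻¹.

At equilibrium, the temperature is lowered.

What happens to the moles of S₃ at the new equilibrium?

The forward reaction is endothermic. Lowering T favours the exothermic direction — shift to the left.
The net shift is to the left. S₃ is a product, so its amount decreases.

decreases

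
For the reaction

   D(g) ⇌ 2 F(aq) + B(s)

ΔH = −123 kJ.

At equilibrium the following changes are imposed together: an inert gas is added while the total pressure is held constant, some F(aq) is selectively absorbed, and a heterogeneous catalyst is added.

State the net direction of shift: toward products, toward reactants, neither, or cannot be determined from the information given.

cannot be determined

Adding inert gas at constant total pressure expands the volume and lowers every reacting partial pressure. With Δn_gas = 0 − 1 = -1, Q moves away from K toward the side with fewer gas moles, so the system shifts toward the side with more gas moles — to the left.
Removing F (aq), a product, drives the reaction to the right.
A catalyst speeds both forward and reverse rates equally; it changes neither Q nor K — no shift from this change.
The individual effects push in opposite directions; without quantitative information the net direction cannot be determined.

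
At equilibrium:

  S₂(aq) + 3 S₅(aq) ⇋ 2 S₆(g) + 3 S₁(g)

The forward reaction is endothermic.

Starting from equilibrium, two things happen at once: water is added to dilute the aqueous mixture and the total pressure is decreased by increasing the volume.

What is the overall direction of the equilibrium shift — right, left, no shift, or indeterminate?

cannot be determined

Dilution lowers every aqueous concentration by the same factor. Δn_aq = 0 − 4 = -4, so the system shifts toward the side with more dissolved moles — to the left.
Gas moles: reactants 0, products 5 (Δn_gas = +5). Expansion shifts the system toward the side with more moles of gas — to the right.
The individual effects push in opposite directions; without quantitative information the net direction cannot be determined.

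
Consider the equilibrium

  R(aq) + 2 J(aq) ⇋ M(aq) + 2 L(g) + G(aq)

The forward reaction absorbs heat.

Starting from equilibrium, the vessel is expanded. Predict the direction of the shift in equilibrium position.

right

Gas moles: reactants 0, products 2 (Δn_gas = +2). Expansion shifts the system toward the side with more moles of gas — to the right.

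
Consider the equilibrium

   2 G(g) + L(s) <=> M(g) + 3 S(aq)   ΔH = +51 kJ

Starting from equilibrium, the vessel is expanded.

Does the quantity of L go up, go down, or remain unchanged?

increases

Gas moles: reactants 2, products 1 (Δn_gas = -1). Expansion shifts the system toward the side with more moles of gas — to the left.
The net shift is to the left. L is a reactant, so its amount increases.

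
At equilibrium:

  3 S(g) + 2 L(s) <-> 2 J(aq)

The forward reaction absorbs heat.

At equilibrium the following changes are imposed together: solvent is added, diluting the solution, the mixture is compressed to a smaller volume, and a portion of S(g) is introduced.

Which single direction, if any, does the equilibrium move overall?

Dilution lowers every aqueous concentration by the same factor. Δn_aq = 2 − 0 = +2, so the system shifts toward the side with more dissolved moles — to the right.
Gas moles: reactants 3, products 0 (Δn_gas = -3). Compression shifts the system toward the side with fewer moles of gas — to the right.
Adding S (g), a reactant, drives the reaction to the right.
All effects act in the same direction — net shift to the right.

right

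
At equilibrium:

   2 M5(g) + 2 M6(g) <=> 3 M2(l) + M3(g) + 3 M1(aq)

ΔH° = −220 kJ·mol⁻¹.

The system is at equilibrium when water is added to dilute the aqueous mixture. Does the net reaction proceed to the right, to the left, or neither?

right

Dilution lowers every aqueous concentration by the same factor. Δn_aq = 3 − 0 = +3, so the system shifts toward the side with more dissolved moles — to the right.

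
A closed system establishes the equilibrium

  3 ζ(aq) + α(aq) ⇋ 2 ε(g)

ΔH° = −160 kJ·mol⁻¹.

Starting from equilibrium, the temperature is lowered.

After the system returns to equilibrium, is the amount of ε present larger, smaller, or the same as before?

increases

The forward reaction is exothermic. Lowering T favours the exothermic direction — shift to the right.
The net shift is to the right. ε is a product, so its amount increases.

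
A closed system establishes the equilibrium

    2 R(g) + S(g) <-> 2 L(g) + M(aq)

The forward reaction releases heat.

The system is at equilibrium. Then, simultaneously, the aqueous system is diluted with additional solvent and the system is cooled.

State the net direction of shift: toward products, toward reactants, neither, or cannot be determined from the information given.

Dilution lowers every aqueous concentration by the same factor. Δn_aq = 1 − 0 = +1, so the system shifts toward the side with more dissolved moles — to the right.
The forward reaction is exothermic. Lowering T favours the exothermic direction — shift to the right.
All effects act in the same direction — net shift to the right.

right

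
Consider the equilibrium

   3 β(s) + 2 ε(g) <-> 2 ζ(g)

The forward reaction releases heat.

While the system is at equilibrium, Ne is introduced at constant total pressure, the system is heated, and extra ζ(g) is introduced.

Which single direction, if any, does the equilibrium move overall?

left

Adding inert gas at constant total pressure expands the volume, scaling every reacting partial pressure by the same factor. Δn_gas = 2 − 2 = 0, so Q is unchanged — no shift.
The forward reaction is exothermic. Raising T favours the endothermic direction — shift to the left.
Adding ζ (g), a product, drives the reaction to the left.
Only the nonzero effect(s) matter; the net shift is to the left.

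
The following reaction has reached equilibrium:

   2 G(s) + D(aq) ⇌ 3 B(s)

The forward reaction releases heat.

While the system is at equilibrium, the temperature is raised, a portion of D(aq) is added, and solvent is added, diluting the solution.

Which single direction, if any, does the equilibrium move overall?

The forward reaction is exothermic. Raising T favours the endothermic direction — shift to the left.
Adding D (aq), a reactant, drives the reaction to the right.
Dilution lowers every aqueous concentration by the same factor. Δn_aq = 0 − 1 = -1, so the system shifts toward the side with more dissolved moles — to the left.
The individual effects push in opposite directions; without quantitative information the net direction cannot be determined.

cannot be determined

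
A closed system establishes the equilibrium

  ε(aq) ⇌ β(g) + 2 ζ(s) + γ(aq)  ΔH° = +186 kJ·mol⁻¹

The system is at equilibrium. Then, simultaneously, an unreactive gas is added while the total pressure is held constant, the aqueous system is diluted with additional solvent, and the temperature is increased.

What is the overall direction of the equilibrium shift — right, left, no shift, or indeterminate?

Adding inert gas at constant total pressure expands the volume and lowers every reacting partial pressure. With Δn_gas = 1 − 0 = +1, Q moves away from K toward the side with fewer gas moles, so the system shifts toward the side with more gas moles — to the right.
Dilution scales every aqueous concentration by the same factor. Δn_aq = 1 − 1 = 0, so Q is unchanged — no shift.
The forward reaction is endothermic. Raising T favours the endothermic direction — shift to the right.
Only the nonzero effect(s) matter; the net shift is to the right.

right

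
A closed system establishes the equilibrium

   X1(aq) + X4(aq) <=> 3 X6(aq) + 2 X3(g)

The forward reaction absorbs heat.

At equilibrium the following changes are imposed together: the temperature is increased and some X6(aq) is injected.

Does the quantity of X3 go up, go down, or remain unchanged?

The forward reaction is endothermic. Raising T favours the endothermic direction — shift to the right.
Adding X6 (aq), a product, drives the reaction to the left.
The two effects oppose each other, so the net shift — and hence the change in X3 — cannot be determined from the given information.

cannot be determined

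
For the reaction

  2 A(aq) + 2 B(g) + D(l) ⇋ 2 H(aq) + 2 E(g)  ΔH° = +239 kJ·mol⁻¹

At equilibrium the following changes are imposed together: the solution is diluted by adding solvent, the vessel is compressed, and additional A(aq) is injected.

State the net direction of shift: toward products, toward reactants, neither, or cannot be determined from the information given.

right

Dilution scales every aqueous concentration by the same factor. Δn_aq = 2 − 2 = 0, so Q is unchanged — no shift.
Gas moles: reactants 2, products 2. Δn_gas = 0, so a volume change leaves Q equal to K — no shift from this change.
Adding A (aq), a reactant, drives the reaction to the right.
Only the nonzero effect(s) matter; the net shift is to the right.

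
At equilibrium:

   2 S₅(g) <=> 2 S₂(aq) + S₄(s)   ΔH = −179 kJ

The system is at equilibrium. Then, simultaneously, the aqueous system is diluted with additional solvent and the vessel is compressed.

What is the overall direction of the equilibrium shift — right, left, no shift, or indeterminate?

Dilution lowers every aqueous concentration by the same factor. Δn_aq = 2 − 0 = +2, so the system shifts toward the side with more dissolved moles — to the right.
Gas moles: reactants 2, products 0 (Δn_gas = -2). Compression shifts the system toward the side with fewer moles of gas — to the right.
All effects act in the same direction — net shift to the right.

right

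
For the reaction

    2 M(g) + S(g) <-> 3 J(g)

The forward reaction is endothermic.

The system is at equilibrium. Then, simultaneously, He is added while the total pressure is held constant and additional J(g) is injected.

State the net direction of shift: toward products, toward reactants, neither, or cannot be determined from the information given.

left

Adding inert gas at constant total pressure expands the volume, scaling every reacting partial pressure by the same factor. Δn_gas = 3 − 3 = 0, so Q is unchanged — no shift.
Adding J (g), a product, drives the reaction to the left.
Only the nonzero effect(s) matter; the net shift is to the left.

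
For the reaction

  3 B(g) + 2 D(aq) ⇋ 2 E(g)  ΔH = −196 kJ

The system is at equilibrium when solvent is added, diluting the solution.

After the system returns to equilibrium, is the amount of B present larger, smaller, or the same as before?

increases

Dilution lowers every aqueous concentration by the same factor. Δn_aq = 0 − 2 = -2, so the system shifts toward the side with more dissolved moles — to the left.
The net shift is to the left. B is a reactant, so its amount increases.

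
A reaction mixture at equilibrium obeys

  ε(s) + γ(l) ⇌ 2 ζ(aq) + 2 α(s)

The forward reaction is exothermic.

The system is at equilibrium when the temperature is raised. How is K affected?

decreases

K depends on temperature via the van 't Hoff relation. The forward reaction is exothermic, so raising T decreases K.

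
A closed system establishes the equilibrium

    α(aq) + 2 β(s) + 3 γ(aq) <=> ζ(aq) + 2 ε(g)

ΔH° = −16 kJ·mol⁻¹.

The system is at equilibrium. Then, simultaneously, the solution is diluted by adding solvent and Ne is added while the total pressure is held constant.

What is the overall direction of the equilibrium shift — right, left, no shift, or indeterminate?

Dilution lowers every aqueous concentration by the same factor. Δn_aq = 1 − 4 = -3, so the system shifts toward the side with more dissolved moles — to the left.
Adding inert gas at constant total pressure expands the volume and lowers every reacting partial pressure. With Δn_gas = 2 − 0 = +2, Q moves away from K toward the side with fewer gas moles, so the system shifts toward the side with more gas moles — to the right.
The individual effects push in opposite directions; without quantitative information the net direction cannot be determined.

cannot be determined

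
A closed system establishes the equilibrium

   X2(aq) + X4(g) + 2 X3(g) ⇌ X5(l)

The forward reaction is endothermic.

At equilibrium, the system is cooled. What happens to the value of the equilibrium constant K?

decreases

K depends on temperature via the van 't Hoff relation. The forward reaction is endothermic, so lowering T decreases K.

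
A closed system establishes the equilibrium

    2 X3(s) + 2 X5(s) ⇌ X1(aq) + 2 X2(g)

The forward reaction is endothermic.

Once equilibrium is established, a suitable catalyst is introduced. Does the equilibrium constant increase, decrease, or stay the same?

The equilibrium constant depends only on temperature. This perturbation changes neither the position of equilibrium nor K.

unchanged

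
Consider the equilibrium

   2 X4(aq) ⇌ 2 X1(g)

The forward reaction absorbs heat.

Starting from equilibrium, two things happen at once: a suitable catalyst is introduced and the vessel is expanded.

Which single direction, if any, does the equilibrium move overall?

A catalyst speeds both forward and reverse rates equally; it changes neither Q nor K — no shift from this change.
Gas moles: reactants 0, products 2 (Δn_gas = +2). Expansion shifts the system toward the side with more moles of gas — to the right.
Only the nonzero effect(s) matter; the net shift is to the right.

right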